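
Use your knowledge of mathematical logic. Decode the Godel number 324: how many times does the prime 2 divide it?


Factorize 324 by dividing by 2 repeatedly.
Division steps: 2 divides 324 exactly 2 time(s).
Exponent of 2 = 2

2


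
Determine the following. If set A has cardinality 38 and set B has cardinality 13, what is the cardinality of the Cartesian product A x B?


The Cartesian product A x B contains all ordered pairs (a, b).
|A x B| = |A| * |B| = 38 * 13 = 494

494


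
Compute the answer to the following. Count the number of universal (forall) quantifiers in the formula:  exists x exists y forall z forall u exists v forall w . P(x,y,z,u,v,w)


Quantifier prefix: exists x exists y forall z forall u exists v forall w
Mark each quantifier type:
  E E U U E U
Universal count = 3, Existential count = 3
Asked for universal (forall) quantifiers: 3

3


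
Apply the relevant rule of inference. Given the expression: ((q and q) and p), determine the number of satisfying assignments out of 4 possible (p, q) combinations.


Check all 4 assignments:
p=0, q=0: 0
p=0, q=1: 0
p=1, q=0: 0
p=1, q=1: 1
Count of True = 1

1


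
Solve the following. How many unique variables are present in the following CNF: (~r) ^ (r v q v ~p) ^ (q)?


Identify each variable that appears in the formula.
Variables found: p, q, r
Count = 3

3


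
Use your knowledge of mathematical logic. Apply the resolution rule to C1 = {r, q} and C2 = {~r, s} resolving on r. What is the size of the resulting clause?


Remove r from C1 and ~r from C2.
C1 remainder: {q}
C2 remainder: {s}
Union (resolvent): {q, s}
Resolvent has 2 literal(s).

2


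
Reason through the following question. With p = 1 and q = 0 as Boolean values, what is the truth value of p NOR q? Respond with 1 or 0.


p = 1, q = 0
Operation: p NOR q
Evaluate: 1 NOR 0 = 0

0


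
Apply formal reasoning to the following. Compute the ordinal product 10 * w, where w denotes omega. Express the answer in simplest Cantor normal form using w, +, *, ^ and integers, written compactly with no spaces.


Compute 10 * w.
Ordinal * is associative and left-distributive over +, but NOT commutative; for finite n>1, n*w = w but w*n stays w*n.
For finite n>0, n * w = sup{n*k : k<w} = w. So 10 * w = w.
Result = w

w


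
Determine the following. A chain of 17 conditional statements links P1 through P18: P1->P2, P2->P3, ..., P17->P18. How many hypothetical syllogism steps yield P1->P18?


With 17 implications in a chain connecting 18 propositions:
P1->P2, P2->P3, ..., P17->P18
Steps needed = (number of implications) - 1 = 17 - 1 = 16

16


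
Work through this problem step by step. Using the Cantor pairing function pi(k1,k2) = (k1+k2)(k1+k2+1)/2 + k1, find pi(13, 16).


k1 + k2 = 29
(k1+k2)(k1+k2+1)/2 = 29 * 30 / 2 = 435
pi = 435 + 13 = 448

448


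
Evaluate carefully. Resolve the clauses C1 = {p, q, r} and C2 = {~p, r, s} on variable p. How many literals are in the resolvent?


Remove p from C1 and ~p from C2.
C1 remainder: {q, r}
C2 remainder: {r, s}
Union (resolvent): {q, r, s}
Resolvent has 3 literal(s).

3


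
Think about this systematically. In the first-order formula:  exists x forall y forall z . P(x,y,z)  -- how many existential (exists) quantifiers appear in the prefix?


Quantifier prefix: exists x forall y forall z
Mark each quantifier type:
  E U U
Universal count = 2, Existential count = 1
Asked for existential (exists) quantifiers: 1

1


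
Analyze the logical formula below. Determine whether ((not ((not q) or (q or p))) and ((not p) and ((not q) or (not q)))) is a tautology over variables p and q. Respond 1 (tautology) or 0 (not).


Check all 4 assignments:
p=0, q=0: 0
p=0, q=1: 0
p=1, q=0: 0
p=1, q=1: 0
Satisfying count = 0/4.
Tautology iff count = 4: no.

0


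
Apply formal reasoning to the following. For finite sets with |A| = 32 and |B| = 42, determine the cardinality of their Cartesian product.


The Cartesian product A x B contains all ordered pairs (a, b).
|A x B| = |A| * |B| = 32 * 42 = 1344

1344


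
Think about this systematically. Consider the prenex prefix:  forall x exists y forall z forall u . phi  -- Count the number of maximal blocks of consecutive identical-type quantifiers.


Quantifier-type sequence: A E A A  (A=forall, E=exists)
Group into maximal same-type runs:
  Ax1 | Ex1 | Ax2
Number of blocks = 3

3


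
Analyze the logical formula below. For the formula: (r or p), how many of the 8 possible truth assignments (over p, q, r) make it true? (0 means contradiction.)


Check all 8 assignments:
p=0, q=0, r=0: 0
p=0, q=0, r=1: 1
p=0, q=1, r=0: 0
p=0, q=1, r=1: 1
p=1, q=0, r=0: 1
p=1, q=0, r=1: 1
p=1, q=1, r=0: 1
p=1, q=1, r=1: 1
Count of True = 6

6


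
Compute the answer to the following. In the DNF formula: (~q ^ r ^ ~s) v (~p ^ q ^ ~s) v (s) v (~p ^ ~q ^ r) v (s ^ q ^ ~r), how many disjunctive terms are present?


A DNF formula is a disjunction of terms (conjunctions).
Terms are separated by v.
Counting the disjuncts: 5 terms.

5


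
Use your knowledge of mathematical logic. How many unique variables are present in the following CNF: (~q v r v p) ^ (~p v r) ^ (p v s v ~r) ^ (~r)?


Identify each variable that appears in the formula.
Variables found: p, q, r, s
Count = 4

4


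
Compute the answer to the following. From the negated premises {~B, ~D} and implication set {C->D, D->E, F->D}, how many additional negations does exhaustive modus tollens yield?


Initial negated facts: {~B, ~D}
Apply modus tollens to closure:
  ~D and C->D  =>  ~C
  ~D and F->D  =>  ~F
Final negated: {~B, ~C, ~D, ~F}
New negations: {~C, ~F}
Count = 2

2


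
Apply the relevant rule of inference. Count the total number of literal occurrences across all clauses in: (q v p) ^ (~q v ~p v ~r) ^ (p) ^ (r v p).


Counting literals in each clause:
Clause 1: 2 literal(s)
Clause 2: 3 literal(s)
Clause 3: 1 literal(s)
Clause 4: 2 literal(s)
Total = 8

8


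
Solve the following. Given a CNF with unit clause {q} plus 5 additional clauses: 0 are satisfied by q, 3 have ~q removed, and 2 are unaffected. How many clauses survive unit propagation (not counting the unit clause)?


Satisfied (removed): 0
Shortened (remain): 3
Unchanged (remain): 2
Remaining = 3 + 2 = 5

5


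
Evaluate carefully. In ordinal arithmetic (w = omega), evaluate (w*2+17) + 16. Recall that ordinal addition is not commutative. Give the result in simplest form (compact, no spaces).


Compute (w*2+17) + 16.
Ordinal + is associative but NOT commutative; for finite n>0, n + w = w but w + n stays w+n.
By associativity: (w*2+17) + 16 = w*2 + (17+16) = w*2+33.
Result = w*2+33

w*2+33


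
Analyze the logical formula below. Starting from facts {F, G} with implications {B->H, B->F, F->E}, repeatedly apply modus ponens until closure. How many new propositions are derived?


Initial facts: {F, G}
Apply modus ponens to closure:
  F and F->E  =>  E
Final known: {E, F, G}
New propositions: {E}
Count = 1

1


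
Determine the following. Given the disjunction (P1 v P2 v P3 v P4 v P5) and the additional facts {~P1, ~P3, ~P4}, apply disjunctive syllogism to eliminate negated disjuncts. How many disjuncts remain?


Original disjuncts (5): P1, P2, P3, P4, P5
Negated (eliminate): ~P1, ~P3, ~P4
Remaining disjuncts: P2, P5
Count = 5 - 3 = 2

2


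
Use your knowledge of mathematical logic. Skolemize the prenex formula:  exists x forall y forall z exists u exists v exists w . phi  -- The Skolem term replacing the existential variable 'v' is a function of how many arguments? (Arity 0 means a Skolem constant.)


Quantifier prefix: exists x forall y forall z exists u exists v exists w
'v' is existentially quantified at position 5.
Universal variables preceding it: y, z
Skolem function arity = 2

2


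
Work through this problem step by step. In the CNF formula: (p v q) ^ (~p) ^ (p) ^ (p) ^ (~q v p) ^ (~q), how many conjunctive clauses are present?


A CNF formula is a conjunction of clauses.
Clauses are separated by ^.
Counting the conjuncts: 6 clauses.

6


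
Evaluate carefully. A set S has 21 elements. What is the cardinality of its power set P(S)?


The power set of a set with n elements has 2^n elements.
|P(S)| = 2^21 = 2097152

2097152


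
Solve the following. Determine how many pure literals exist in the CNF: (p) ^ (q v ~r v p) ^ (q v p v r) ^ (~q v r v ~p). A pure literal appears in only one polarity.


Check each variable for pure literal status:
p: mixed (not pure)
q: mixed (not pure)
r: mixed (not pure)
Pure literal count = 0

0


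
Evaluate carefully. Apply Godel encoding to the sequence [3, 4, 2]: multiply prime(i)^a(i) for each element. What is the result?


Encode each element as an exponent of the corresponding prime:
  2^3 = 8
  3^4 = 81
  5^2 = 25
Product = 8 * 81 * 25 = 16200

16200


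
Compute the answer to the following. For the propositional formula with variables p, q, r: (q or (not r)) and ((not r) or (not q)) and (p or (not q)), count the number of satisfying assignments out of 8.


Evaluate all 8 assignments for p, q, r:
p=0, q=0, r=0: 1
p=0, q=0, r=1: 0
p=0, q=1, r=0: 0
p=0, q=1, r=1: 0
p=1, q=0, r=0: 1
p=1, q=0, r=1: 0
p=1, q=1, r=0: 1
p=1, q=1, r=1: 0
Satisfying count = 3

3


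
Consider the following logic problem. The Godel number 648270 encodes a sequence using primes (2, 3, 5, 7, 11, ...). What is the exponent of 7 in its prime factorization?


Factorize 648270 by dividing by 7 repeatedly.
Division steps: 7 divides 648270 exactly 4 time(s).
Exponent of 7 = 4

4


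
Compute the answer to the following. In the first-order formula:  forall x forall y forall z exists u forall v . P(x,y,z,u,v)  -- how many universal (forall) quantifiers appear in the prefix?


Quantifier prefix: forall x forall y forall z exists u forall v
Mark each quantifier type:
  U U U E U
Universal count = 4, Existential count = 1
Asked for universal (forall) quantifiers: 4

4


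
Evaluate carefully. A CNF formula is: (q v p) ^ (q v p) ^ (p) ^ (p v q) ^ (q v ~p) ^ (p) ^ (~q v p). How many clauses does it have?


A CNF formula is a conjunction of clauses.
Clauses are separated by ^.
Counting the conjuncts: 7 clauses.

7


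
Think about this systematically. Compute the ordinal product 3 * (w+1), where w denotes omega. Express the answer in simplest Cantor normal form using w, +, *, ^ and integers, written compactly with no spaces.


Compute 3 * (w+1).
Ordinal * is associative and left-distributive over +, but NOT commutative; for finite n>1, n*w = w but w*n stays w*n.
By left-distributivity: 3 * (w+1) = 3*w + 3*1 = w + 3 = w+3.
Result = w+3

w+3


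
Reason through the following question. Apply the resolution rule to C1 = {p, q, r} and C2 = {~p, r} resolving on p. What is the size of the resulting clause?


Remove p from C1 and ~p from C2.
C1 remainder: {q, r}
C2 remainder: {r}
Union (resolvent): {q, r}
Resolvent has 2 literal(s).

2


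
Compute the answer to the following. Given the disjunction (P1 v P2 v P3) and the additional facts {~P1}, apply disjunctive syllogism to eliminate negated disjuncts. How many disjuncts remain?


Original disjuncts (3): P1, P2, P3
Negated (eliminate): ~P1
Remaining disjuncts: P2, P3
Count = 3 - 1 = 2

2


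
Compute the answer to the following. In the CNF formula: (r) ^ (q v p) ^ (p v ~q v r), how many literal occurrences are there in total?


Counting literals in each clause:
Clause 1: 1 literal(s)
Clause 2: 2 literal(s)
Clause 3: 3 literal(s)
Total = 6

6


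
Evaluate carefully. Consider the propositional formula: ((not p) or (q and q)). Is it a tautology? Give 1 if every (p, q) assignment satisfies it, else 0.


Check all 4 assignments:
p=0, q=0: 1
p=0, q=1: 1
p=1, q=0: 0
p=1, q=1: 1
Satisfying count = 3/4.
Tautology iff count = 4: no.

0


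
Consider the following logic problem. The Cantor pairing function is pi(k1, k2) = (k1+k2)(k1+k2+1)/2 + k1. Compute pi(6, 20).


k1 + k2 = 26
(k1+k2)(k1+k2+1)/2 = 26 * 27 / 2 = 351
pi = 351 + 6 = 357

357


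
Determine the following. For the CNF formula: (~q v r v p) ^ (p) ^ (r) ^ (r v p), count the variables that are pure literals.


Check each variable for pure literal status:
p: pure positive
q: pure negative
r: pure positive
Pure literal count = 3

3


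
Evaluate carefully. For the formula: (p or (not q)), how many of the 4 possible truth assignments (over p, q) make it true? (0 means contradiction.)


Check all 4 assignments:
p=0, q=0: 1
p=0, q=1: 0
p=1, q=0: 1
p=1, q=1: 1
Count of True = 3

3


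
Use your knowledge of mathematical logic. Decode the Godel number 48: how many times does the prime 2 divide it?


Factorize 48 by dividing by 2 repeatedly.
Division steps: 2 divides 48 exactly 4 time(s).
Exponent of 2 = 4

4


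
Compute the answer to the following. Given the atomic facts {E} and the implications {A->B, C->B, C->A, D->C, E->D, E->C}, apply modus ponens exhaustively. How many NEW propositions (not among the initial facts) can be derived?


Initial facts: {E}
Apply modus ponens to closure:
  E and E->D  =>  D
  E and E->C  =>  C
  C and C->B  =>  B
  C and C->A  =>  A
Final known: {A, B, C, D, E}
New propositions: {A, B, C, D}
Count = 4

4


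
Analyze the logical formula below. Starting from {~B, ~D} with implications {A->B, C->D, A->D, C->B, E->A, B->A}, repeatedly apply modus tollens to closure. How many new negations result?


Initial negated facts: {~B, ~D}
Apply modus tollens to closure:
  ~B and A->B  =>  ~A
  ~D and C->D  =>  ~C
  ~A and E->A  =>  ~E
Final negated: {~A, ~B, ~C, ~D, ~E}
New negations: {~A, ~C, ~E}
Count = 3

3


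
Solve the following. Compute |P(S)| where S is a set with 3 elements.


The power set of a set with n elements has 2^n elements.
|P(S)| = 2^3 = 8

8


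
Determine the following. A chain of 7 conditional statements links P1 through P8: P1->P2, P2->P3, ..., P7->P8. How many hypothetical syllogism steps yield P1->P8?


With 7 implications in a chain connecting 8 propositions:
P1->P2, P2->P3, ..., P7->P8
Steps needed = (number of implications) - 1 = 7 - 1 = 6

6


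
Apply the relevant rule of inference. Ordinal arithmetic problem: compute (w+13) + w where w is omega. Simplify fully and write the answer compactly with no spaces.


Compute (w+13) + w.
Ordinal + is associative but NOT commutative; for finite n>0, n + w = w but w + n stays w+n.
(w+13) + w = w + (13+w) = w + w = w*2 (the finite tail 13 is absorbed by the right w).
Result = w*2

w*2


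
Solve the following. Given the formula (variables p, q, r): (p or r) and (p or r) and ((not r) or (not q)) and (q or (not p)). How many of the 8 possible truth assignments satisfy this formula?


Evaluate all 8 assignments for p, q, r:
p=0, q=0, r=0: 0
p=0, q=0, r=1: 1
p=0, q=1, r=0: 0
p=0, q=1, r=1: 0
p=1, q=0, r=0: 0
p=1, q=0, r=1: 0
p=1, q=1, r=0: 1
p=1, q=1, r=1: 0
Satisfying count = 2

2


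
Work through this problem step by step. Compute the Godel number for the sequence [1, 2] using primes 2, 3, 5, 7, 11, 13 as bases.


Encode each element as an exponent of the corresponding prime:
  2^1 = 2
  3^2 = 9
Product = 2 * 9 = 18

18


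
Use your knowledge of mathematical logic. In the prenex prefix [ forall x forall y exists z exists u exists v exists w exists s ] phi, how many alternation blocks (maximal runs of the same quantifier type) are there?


Quantifier-type sequence: A A E E E E E  (A=forall, E=exists)
Group into maximal same-type runs:
  Ax2 | Ex5
Number of blocks = 2

2


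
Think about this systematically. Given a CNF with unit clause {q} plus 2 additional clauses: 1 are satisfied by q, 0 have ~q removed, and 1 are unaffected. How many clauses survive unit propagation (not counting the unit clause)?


Satisfied (removed): 1
Shortened (remain): 0
Unchanged (remain): 1
Remaining = 0 + 1 = 1

1


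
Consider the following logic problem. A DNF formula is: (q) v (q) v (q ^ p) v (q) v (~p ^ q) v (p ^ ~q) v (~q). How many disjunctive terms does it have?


A DNF formula is a disjunction of terms (conjunctions).
Terms are separated by v.
Counting the disjuncts: 7 terms.

7


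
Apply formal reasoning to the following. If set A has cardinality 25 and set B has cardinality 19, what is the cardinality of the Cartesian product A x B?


The Cartesian product A x B contains all ordered pairs (a, b).
|A x B| = |A| * |B| = 25 * 19 = 475

475


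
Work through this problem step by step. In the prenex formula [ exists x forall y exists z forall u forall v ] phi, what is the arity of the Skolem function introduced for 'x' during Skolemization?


Quantifier prefix: exists x forall y exists z forall u forall v
'x' is existentially quantified at position 1.
No universal quantifiers precede it.
Skolem function arity = 0 (a Skolem constant)

0


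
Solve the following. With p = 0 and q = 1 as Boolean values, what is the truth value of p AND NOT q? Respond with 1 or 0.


p = 0, q = 1
Operation: p AND NOT q
Evaluate: 0 AND NOT 1 = 0

0


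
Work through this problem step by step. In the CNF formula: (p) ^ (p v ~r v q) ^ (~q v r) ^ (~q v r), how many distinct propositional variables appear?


Identify each variable that appears in the formula.
Variables found: p, q, r
Count = 3

3


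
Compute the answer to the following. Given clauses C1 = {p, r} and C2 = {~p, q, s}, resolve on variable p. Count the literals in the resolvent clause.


Remove p from C1 and ~p from C2.
C1 remainder: {r}
C2 remainder: {q, s}
Union (resolvent): {q, r, s}
Resolvent has 3 literal(s).

3


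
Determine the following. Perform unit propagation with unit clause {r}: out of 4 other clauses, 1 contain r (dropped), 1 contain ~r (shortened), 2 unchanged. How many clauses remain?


Satisfied (removed): 1
Shortened (remain): 1
Unchanged (remain): 2
Remaining = 1 + 2 = 3

3


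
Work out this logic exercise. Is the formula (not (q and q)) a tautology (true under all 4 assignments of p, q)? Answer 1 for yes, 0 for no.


Check all 4 assignments:
p=0, q=0: 1
p=0, q=1: 0
p=1, q=0: 1
p=1, q=1: 0
Satisfying count = 2/4.
Tautology iff count = 4: no.

0


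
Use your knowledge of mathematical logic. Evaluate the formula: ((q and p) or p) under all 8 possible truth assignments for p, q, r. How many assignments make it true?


Check all 8 assignments:
p=0, q=0, r=0: 0
p=0, q=0, r=1: 0
p=0, q=1, r=0: 0
p=0, q=1, r=1: 0
p=1, q=0, r=0: 1
p=1, q=0, r=1: 1
p=1, q=1, r=0: 1
p=1, q=1, r=1: 1
Count of True = 4

4


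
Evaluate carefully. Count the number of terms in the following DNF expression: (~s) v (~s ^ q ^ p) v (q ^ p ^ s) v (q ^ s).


A DNF formula is a disjunction of terms (conjunctions).
Terms are separated by v.
Counting the disjuncts: 4 terms.

4


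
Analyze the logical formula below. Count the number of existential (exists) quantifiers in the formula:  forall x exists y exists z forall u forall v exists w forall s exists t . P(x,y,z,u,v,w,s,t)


Quantifier prefix: forall x exists y exists z forall u forall v exists w forall s exists t
Mark each quantifier type:
  U E E U U E U E
Universal count = 4, Existential count = 4
Asked for existential (exists) quantifiers: 4

4


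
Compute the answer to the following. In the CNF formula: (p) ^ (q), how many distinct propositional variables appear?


Identify each variable that appears in the formula.
Variables found: p, q
Count = 2

2


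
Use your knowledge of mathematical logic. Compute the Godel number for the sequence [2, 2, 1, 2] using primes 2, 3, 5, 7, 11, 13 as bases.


Encode each element as an exponent of the corresponding prime:
  2^2 = 4
  3^2 = 9
  5^1 = 5
  7^2 = 49
Product = 4 * 9 * 5 * 49 = 8820

8820


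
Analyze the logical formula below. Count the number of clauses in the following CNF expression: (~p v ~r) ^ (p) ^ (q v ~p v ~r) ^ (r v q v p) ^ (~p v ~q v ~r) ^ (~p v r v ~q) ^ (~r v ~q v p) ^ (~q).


A CNF formula is a conjunction of clauses.
Clauses are separated by ^.
Counting the conjuncts: 8 clauses.

8


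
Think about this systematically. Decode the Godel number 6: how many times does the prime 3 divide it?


Factorize 6 by dividing by 3 repeatedly.
Division steps: 3 divides 6 exactly 1 time(s).
Exponent of 3 = 1

1


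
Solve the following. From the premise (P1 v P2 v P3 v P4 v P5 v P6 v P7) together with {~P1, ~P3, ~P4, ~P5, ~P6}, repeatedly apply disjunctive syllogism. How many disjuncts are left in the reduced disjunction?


Original disjuncts (7): P1, P2, P3, P4, P5, P6, P7
Negated (eliminate): ~P1, ~P3, ~P4, ~P5, ~P6
Remaining disjuncts: P2, P7
Count = 7 - 5 = 2

2


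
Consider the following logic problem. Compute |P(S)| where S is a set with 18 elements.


The power set of a set with n elements has 2^n elements.
|P(S)| = 2^18 = 262144

262144


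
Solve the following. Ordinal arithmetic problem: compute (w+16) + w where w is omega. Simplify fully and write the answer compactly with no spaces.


Compute (w+16) + w.
Ordinal + is associative but NOT commutative; for finite n>0, n + w = w but w + n stays w+n.
(w+16) + w = w + (16+w) = w + w = w*2 (the finite tail 16 is absorbed by the right w).
Result = w*2

w*2


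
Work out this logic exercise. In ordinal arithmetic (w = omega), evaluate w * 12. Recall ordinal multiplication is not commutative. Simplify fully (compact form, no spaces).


Compute w * 12.
Ordinal * is associative and left-distributive over +, but NOT commutative; for finite n>1, n*w = w but w*n stays w*n.
w * 12 means 12 copies of w concatenated: w*12.
Result = w*12

w*12


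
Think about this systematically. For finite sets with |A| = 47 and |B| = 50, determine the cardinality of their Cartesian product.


The Cartesian product A x B contains all ordered pairs (a, b).
|A x B| = |A| * |B| = 47 * 50 = 2350

2350


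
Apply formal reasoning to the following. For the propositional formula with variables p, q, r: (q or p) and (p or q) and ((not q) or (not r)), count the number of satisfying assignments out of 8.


Evaluate all 8 assignments for p, q, r:
p=0, q=0, r=0: 0
p=0, q=0, r=1: 0
p=0, q=1, r=0: 1
p=0, q=1, r=1: 0
p=1, q=0, r=0: 1
p=1, q=0, r=1: 1
p=1, q=1, r=0: 1
p=1, q=1, r=1: 0
Satisfying count = 4

4


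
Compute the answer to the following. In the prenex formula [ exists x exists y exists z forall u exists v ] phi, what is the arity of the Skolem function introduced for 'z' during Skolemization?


Quantifier prefix: exists x exists y exists z forall u exists v
'z' is existentially quantified at position 3.
No universal quantifiers precede it.
Skolem function arity = 0 (a Skolem constant)

0


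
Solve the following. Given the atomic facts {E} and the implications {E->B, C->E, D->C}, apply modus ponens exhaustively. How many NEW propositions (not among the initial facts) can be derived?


Initial facts: {E}
Apply modus ponens to closure:
  E and E->B  =>  B
Final known: {B, E}
New propositions: {B}
Count = 1

1


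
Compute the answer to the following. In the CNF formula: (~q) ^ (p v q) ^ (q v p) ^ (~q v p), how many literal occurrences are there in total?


Counting literals in each clause:
Clause 1: 1 literal(s)
Clause 2: 2 literal(s)
Clause 3: 2 literal(s)
Clause 4: 2 literal(s)
Total = 7

7


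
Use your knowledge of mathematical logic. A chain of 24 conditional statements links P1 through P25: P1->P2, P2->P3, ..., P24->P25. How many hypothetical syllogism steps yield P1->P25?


With 24 implications in a chain connecting 25 propositions:
P1->P2, P2->P3, ..., P24->P25
Steps needed = (number of implications) - 1 = 24 - 1 = 23

23


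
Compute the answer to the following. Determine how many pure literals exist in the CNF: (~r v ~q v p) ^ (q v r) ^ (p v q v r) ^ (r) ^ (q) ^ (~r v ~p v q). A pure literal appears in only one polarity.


Check each variable for pure literal status:
p: mixed (not pure)
q: mixed (not pure)
r: mixed (not pure)
Pure literal count = 0

0


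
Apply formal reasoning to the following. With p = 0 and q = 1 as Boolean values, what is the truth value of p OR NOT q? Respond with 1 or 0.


p = 0, q = 1
Operation: p OR NOT q
Evaluate: 0 OR NOT 1 = 0

0


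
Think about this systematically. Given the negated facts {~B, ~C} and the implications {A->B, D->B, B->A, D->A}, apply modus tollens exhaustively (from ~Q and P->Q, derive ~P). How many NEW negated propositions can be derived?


Initial negated facts: {~B, ~C}
Apply modus tollens to closure:
  ~B and A->B  =>  ~A
  ~B and D->B  =>  ~D
Final negated: {~A, ~B, ~C, ~D}
New negations: {~A, ~D}
Count = 2

2


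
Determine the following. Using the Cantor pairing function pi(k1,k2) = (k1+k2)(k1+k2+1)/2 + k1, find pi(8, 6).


k1 + k2 = 14
(k1+k2)(k1+k2+1)/2 = 14 * 15 / 2 = 105
pi = 105 + 8 = 113

113


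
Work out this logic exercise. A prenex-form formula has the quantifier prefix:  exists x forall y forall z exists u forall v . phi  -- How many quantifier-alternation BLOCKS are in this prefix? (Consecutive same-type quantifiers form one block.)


Quantifier-type sequence: E A A E A  (A=forall, E=exists)
Group into maximal same-type runs:
  Ex1 | Ax2 | Ex1 | Ax1
Number of blocks = 4

4


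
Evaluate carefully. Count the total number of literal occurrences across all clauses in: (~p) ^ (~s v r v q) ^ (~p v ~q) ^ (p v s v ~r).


Counting literals in each clause:
Clause 1: 1 literal(s)
Clause 2: 3 literal(s)
Clause 3: 2 literal(s)
Clause 4: 3 literal(s)
Total = 9

9


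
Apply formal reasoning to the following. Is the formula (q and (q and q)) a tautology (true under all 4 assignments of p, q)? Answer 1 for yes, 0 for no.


Check all 4 assignments:
p=0, q=0: 0
p=0, q=1: 1
p=1, q=0: 0
p=1, q=1: 1
Satisfying count = 2/4.
Tautology iff count = 4: no.

0


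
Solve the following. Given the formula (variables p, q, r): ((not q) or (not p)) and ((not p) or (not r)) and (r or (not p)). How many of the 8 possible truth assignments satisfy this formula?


Evaluate all 8 assignments for p, q, r:
p=0, q=0, r=0: 1
p=0, q=0, r=1: 1
p=0, q=1, r=0: 1
p=0, q=1, r=1: 1
p=1, q=0, r=0: 0
p=1, q=0, r=1: 0
p=1, q=1, r=0: 0
p=1, q=1, r=1: 0
Satisfying count = 4

4


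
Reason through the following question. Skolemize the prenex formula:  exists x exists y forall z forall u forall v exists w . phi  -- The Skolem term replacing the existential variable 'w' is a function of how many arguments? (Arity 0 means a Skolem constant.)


Quantifier prefix: exists x exists y forall z forall u forall v exists w
'w' is existentially quantified at position 6.
Universal variables preceding it: z, u, v
Skolem function arity = 3

3


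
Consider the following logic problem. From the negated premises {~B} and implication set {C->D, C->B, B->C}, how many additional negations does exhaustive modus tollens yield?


Initial negated facts: {~B}
Apply modus tollens to closure:
  ~B and C->B  =>  ~C
Final negated: {~B, ~C}
New negations: {~C}
Count = 1

1


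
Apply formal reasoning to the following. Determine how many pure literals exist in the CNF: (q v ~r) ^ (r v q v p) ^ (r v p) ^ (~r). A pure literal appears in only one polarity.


Check each variable for pure literal status:
p: pure positive
q: pure positive
r: mixed (not pure)
Pure literal count = 2

2


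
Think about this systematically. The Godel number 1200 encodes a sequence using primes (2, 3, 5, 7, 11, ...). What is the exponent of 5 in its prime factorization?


Factorize 1200 by dividing by 5 repeatedly.
Division steps: 5 divides 1200 exactly 2 time(s).
Exponent of 5 = 2

2


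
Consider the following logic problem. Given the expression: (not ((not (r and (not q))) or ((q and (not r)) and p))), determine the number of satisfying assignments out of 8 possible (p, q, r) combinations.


Check all 8 assignments:
p=0, q=0, r=0: 0
p=0, q=0, r=1: 1
p=0, q=1, r=0: 0
p=0, q=1, r=1: 0
p=1, q=0, r=0: 0
p=1, q=0, r=1: 1
p=1, q=1, r=0: 0
p=1, q=1, r=1: 0
Count of True = 2

2


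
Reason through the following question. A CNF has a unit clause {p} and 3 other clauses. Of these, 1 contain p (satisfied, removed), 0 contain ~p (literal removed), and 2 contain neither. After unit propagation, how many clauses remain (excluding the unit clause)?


Satisfied (removed): 1
Shortened (remain): 0
Unchanged (remain): 2
Remaining = 0 + 2 = 2

2


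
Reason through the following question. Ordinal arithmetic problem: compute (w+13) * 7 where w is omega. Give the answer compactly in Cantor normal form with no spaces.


Compute (w+13) * 7.
Ordinal * is associative and left-distributive over +, but NOT commutative; for finite n>1, n*w = w but w*n stays w*n.
(w+13) * 7 = (w+13) repeated 7 times. Each intermediate +13 is absorbed by the following w; only the last survives: w*7+13.
Result = w*7+13

w*7+13


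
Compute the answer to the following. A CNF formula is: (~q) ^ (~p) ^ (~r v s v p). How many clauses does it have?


A CNF formula is a conjunction of clauses.
Clauses are separated by ^.
Counting the conjuncts: 3 clauses.

3


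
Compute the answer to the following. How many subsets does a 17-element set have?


The power set of a set with n elements has 2^n elements.
|P(S)| = 2^17 = 131072

131072


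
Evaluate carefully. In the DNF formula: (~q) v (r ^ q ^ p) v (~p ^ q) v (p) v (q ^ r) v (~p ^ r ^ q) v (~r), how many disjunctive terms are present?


A DNF formula is a disjunction of terms (conjunctions).
Terms are separated by v.
Counting the disjuncts: 7 terms.

7


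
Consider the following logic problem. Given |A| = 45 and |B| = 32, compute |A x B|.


The Cartesian product A x B contains all ordered pairs (a, b).
|A x B| = |A| * |B| = 45 * 32 = 1440

1440


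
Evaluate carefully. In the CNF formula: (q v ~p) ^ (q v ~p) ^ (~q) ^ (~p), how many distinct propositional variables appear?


Identify each variable that appears in the formula.
Variables found: p, q
Count = 2

2


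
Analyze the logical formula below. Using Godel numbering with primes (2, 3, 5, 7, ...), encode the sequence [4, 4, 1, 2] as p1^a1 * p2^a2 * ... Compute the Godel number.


Encode each element as an exponent of the corresponding prime:
  2^4 = 16
  3^4 = 81
  5^1 = 5
  7^2 = 49
Product = 16 * 81 * 5 * 49 = 317520

317520


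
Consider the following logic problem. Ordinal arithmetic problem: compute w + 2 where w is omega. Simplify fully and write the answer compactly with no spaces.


Compute w + 2.
Ordinal + is associative but NOT commutative; for finite n>0, n + w = w but w + n stays w+n.
w + 2 is already in normal form (a successor ordinal beyond w).
Result = w+2

w+2


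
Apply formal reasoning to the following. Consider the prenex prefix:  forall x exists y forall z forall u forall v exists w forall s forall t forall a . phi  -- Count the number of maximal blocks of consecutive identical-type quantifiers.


Quantifier-type sequence: A E A A A E A A A  (A=forall, E=exists)
Group into maximal same-type runs:
  Ax1 | Ex1 | Ax3 | Ex1 | Ax3
Number of blocks = 5

5


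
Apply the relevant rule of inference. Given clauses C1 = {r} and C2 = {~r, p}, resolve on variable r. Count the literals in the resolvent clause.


Remove r from C1 and ~r from C2.
C1 remainder: {}
C2 remainder: {p}
Union (resolvent): {p}
Resolvent has 1 literal(s).

1


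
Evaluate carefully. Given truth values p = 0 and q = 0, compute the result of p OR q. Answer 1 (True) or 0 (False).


p = 0, q = 0
Operation: p OR q
Evaluate: 0 OR 0 = 0

0


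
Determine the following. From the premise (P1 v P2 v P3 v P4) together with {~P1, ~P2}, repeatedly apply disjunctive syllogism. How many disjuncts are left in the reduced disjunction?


Original disjuncts (4): P1, P2, P3, P4
Negated (eliminate): ~P1, ~P2
Remaining disjuncts: P3, P4
Count = 4 - 2 = 2

2


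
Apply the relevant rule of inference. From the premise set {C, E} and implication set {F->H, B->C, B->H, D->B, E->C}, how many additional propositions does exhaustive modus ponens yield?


Initial facts: {C, E}
Apply modus ponens to closure:
  (no implication fires)
Final known: {C, E}
New propositions: {(none)}
Count = 0

0


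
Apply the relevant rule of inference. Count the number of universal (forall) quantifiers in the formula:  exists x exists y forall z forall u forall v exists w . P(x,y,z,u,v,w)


Quantifier prefix: exists x exists y forall z forall u forall v exists w
Mark each quantifier type:
  E E U U U E
Universal count = 3, Existential count = 3
Asked for universal (forall) quantifiers: 3

3


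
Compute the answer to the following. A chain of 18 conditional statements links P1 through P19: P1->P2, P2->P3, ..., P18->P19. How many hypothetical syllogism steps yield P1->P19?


With 18 implications in a chain connecting 19 propositions:
P1->P2, P2->P3, ..., P18->P19
Steps needed = (number of implications) - 1 = 18 - 1 = 17

17


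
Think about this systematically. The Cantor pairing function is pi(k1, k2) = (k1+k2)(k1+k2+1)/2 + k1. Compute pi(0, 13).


k1 + k2 = 13
(k1+k2)(k1+k2+1)/2 = 13 * 14 / 2 = 91
pi = 91 + 0 = 91

91


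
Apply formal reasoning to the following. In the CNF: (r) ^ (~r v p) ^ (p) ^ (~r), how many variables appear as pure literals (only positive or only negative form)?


Check each variable for pure literal status:
p: pure positive
q: absent (not pure)
r: mixed (not pure)
Pure literal count = 1

1


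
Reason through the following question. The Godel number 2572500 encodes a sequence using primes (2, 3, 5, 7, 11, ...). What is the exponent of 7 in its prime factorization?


Factorize 2572500 by dividing by 7 repeatedly.
Division steps: 7 divides 2572500 exactly 3 time(s).
Exponent of 7 = 3

3


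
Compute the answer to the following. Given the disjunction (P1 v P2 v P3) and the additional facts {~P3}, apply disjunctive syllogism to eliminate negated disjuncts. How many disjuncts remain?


Original disjuncts (3): P1, P2, P3
Negated (eliminate): ~P3
Remaining disjuncts: P1, P2
Count = 3 - 1 = 2

2


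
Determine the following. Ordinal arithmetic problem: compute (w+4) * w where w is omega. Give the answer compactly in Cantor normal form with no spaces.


Compute (w+4) * w.
Ordinal * is associative and left-distributive over +, but NOT commutative; for finite n>1, n*w = w but w*n stays w*n.
(w+4) * w = sup{(w+4)*k : k<w} = sup{w*k+4} = w^2 (the +4 tail is absorbed in the limit).
Result = w^2

w^2


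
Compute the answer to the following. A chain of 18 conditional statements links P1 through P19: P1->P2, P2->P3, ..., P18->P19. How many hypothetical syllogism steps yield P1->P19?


With 18 implications in a chain connecting 19 propositions:
P1->P2, P2->P3, ..., P18->P19
Steps needed = (number of implications) - 1 = 18 - 1 = 17

17


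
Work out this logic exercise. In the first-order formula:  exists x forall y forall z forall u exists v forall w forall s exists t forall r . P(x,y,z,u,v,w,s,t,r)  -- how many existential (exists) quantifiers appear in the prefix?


Quantifier prefix: exists x forall y forall z forall u exists v forall w forall s exists t forall r
Mark each quantifier type:
  E U U U E U U E U
Universal count = 6, Existential count = 3
Asked for existential (exists) quantifiers: 3

3


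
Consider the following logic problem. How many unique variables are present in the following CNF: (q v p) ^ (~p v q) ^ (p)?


Identify each variable that appears in the formula.
Variables found: p, q
Count = 2

2


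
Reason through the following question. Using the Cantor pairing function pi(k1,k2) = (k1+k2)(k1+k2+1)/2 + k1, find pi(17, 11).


k1 + k2 = 28
(k1+k2)(k1+k2+1)/2 = 28 * 29 / 2 = 406
pi = 406 + 17 = 423

423


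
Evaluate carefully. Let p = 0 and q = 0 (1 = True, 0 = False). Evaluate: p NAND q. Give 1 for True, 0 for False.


p = 0, q = 0
Operation: p NAND q
Evaluate: 0 NAND 0 = 1

1


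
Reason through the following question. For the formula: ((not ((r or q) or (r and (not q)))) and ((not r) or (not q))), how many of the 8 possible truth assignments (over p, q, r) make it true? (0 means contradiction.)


Check all 8 assignments:
p=0, q=0, r=0: 1
p=0, q=0, r=1: 0
p=0, q=1, r=0: 0
p=0, q=1, r=1: 0
p=1, q=0, r=0: 1
p=1, q=0, r=1: 0
p=1, q=1, r=0: 0
p=1, q=1, r=1: 0
Count of True = 2

2


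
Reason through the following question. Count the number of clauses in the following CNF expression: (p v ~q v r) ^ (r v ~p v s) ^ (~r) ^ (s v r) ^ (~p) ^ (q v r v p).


A CNF formula is a conjunction of clauses.
Clauses are separated by ^.
Counting the conjuncts: 6 clauses.

6


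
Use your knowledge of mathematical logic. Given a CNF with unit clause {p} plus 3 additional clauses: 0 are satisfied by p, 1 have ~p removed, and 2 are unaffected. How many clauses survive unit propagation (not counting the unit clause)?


Satisfied (removed): 0
Shortened (remain): 1
Unchanged (remain): 2
Remaining = 1 + 2 = 3

3


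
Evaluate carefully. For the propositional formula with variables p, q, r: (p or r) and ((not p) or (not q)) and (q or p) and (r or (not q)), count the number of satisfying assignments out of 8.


Evaluate all 8 assignments for p, q, r:
p=0, q=0, r=0: 0
p=0, q=0, r=1: 0
p=0, q=1, r=0: 0
p=0, q=1, r=1: 1
p=1, q=0, r=0: 1
p=1, q=0, r=1: 1
p=1, q=1, r=0: 0
p=1, q=1, r=1: 0
Satisfying count = 3

3


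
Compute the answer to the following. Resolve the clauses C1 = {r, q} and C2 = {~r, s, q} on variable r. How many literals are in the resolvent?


Remove r from C1 and ~r from C2.
C1 remainder: {q}
C2 remainder: {s, q}
Union (resolvent): {q, s}
Resolvent has 2 literal(s).

2


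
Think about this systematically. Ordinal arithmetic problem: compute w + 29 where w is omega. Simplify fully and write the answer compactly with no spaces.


Compute w + 29.
Ordinal + is associative but NOT commutative; for finite n>0, n + w = w but w + n stays w+n.
w + 29 is already in normal form (a successor ordinal beyond w).
Result = w+29

w+29


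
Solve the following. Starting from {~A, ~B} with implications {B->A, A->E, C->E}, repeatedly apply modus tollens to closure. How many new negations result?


Initial negated facts: {~A, ~B}
Apply modus tollens to closure:
  (no implication fires)
Final negated: {~A, ~B}
New negations: {(none)}
Count = 0

0


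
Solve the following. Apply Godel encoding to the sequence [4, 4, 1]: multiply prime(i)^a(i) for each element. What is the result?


Encode each element as an exponent of the corresponding prime:
  2^4 = 16
  3^4 = 81
  5^1 = 5
Product = 16 * 81 * 5 = 6480

6480


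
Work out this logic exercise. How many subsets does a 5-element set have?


The power set of a set with n elements has 2^n elements.
|P(S)| = 2^5 = 32

32


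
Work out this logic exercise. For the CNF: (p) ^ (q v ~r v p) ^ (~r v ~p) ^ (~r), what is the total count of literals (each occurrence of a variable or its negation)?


Counting literals in each clause:
Clause 1: 1 literal(s)
Clause 2: 3 literal(s)
Clause 3: 2 literal(s)
Clause 4: 1 literal(s)
Total = 7

7


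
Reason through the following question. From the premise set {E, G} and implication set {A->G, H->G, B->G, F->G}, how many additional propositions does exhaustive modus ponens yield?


Initial facts: {E, G}
Apply modus ponens to closure:
  (no implication fires)
Final known: {E, G}
New propositions: {(none)}
Count = 0

0


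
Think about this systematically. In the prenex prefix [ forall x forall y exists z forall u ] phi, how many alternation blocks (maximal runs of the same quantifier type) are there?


Quantifier-type sequence: A A E A  (A=forall, E=exists)
Group into maximal same-type runs:
  Ax2 | Ex1 | Ax1
Number of blocks = 3

3


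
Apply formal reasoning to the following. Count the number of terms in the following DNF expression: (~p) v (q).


A DNF formula is a disjunction of terms (conjunctions).
Terms are separated by v.
Counting the disjuncts: 2 terms.

2
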